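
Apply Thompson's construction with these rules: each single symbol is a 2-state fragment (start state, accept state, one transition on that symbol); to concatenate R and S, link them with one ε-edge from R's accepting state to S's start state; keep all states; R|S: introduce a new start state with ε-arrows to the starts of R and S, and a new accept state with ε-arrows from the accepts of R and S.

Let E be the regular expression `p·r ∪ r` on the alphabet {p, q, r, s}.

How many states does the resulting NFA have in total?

Building bottom-up:
Each of the 3 symbol leaves contributes a 2-state fragment.
  p·r — 4 states
  p·r ∪ r — 8 states

8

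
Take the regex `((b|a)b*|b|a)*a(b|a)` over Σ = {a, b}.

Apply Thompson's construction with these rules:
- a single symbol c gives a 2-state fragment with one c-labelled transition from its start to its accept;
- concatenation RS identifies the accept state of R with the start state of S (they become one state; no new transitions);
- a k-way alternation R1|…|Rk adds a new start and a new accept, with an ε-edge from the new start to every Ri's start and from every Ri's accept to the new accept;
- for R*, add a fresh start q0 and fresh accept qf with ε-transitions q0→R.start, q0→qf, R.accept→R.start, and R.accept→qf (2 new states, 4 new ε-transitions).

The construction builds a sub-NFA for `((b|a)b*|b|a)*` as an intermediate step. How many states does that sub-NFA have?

Fragment for `((b|a)b*|b|a)*`:
Each of the 5 symbol leaves contributes a 2-state fragment.
  b|a → 6 states
  b* → 4 states
  (b|a)b* → 9 states
  (b|a)b*|b|a → 15 states
  ((b|a)b*|b|a)* → 17 states

17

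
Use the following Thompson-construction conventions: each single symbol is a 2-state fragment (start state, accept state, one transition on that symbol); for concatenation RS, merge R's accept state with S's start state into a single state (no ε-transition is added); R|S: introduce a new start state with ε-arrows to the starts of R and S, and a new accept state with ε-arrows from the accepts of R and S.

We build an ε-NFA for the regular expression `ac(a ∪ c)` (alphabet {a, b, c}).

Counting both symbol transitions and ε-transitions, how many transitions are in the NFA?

By structural recursion:
Each of the 4 symbol leaves contributes 1 transition (1 symbol, 0 ε).
  a ∪ c : 6 transitions (2 symbol, 4 ε)
  ac(a ∪ c) : 8 transitions (4 symbol, 4 ε)

8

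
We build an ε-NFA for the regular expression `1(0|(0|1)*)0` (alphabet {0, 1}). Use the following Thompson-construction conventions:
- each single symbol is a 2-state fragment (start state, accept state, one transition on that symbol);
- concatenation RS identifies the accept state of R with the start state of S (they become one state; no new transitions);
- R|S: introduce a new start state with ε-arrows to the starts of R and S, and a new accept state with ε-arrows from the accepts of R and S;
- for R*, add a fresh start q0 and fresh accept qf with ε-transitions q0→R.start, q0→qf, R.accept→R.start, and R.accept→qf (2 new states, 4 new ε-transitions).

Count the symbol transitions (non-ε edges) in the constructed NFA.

Per subexpression:
Each of the 5 symbol leaves contributes exactly 1 symbol transition.
  0|1 = 2 symbol transitions
  (0|1)* = 2 symbol transitions
  0|(0|1)* = 3 symbol transitions
  1(0|(0|1)*)0 = 5 symbol transitions

5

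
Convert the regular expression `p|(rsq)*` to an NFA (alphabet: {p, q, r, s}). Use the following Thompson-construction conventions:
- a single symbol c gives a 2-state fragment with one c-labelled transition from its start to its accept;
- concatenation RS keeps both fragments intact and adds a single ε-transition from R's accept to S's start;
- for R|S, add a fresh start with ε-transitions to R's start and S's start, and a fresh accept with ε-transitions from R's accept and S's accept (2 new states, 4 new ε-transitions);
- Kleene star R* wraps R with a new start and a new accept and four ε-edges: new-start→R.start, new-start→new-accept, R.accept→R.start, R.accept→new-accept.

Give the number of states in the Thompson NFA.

12

By structural recursion:
Each of the 4 symbol leaves contributes a 2-state fragment.
  rsq → 6 states
  (rsq)* → 8 states
  p|(rsq)* → 12 states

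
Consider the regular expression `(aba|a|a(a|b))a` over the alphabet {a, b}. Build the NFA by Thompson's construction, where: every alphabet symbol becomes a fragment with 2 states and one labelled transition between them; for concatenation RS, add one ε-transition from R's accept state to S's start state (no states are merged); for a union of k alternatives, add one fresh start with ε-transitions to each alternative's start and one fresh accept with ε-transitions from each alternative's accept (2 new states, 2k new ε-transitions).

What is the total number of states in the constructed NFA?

20

Bottom-up over the parse tree:
Each of the 8 symbol leaves contributes a 2-state fragment.
  aba : 6 states
  a|b : 6 states
  a(a|b) : 8 states
  aba|a|a(a|b) : 18 states
  (aba|a|a(a|b))a : 20 states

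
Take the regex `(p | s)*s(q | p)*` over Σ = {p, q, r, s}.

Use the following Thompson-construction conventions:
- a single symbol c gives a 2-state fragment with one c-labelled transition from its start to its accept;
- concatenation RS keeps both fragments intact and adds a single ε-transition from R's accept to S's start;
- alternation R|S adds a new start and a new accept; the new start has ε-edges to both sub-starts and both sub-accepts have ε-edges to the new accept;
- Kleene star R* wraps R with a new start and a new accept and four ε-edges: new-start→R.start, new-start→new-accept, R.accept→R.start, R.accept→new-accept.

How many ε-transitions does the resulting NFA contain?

18

Building bottom-up:
Each of the 5 symbol leaves contributes 0 ε-transitions.
  p | s : 4 ε-transitions
  (p | s)* : 8 ε-transitions
  q | p : 4 ε-transitions
  (q | p)* : 8 ε-transitions
  (p | s)*s(q | p)* : 18 ε-transitions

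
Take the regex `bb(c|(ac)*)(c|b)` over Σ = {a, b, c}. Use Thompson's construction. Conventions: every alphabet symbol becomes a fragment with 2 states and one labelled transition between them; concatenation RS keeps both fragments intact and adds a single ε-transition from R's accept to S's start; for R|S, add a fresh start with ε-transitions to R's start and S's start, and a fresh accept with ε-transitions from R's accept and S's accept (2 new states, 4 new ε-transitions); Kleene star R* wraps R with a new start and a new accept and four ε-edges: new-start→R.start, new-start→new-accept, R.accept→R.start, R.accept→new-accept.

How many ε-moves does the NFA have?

16

Building bottom-up:
Each of the 7 symbol leaves contributes 0 ε-transitions.
  ac → 1 ε-transition
  (ac)* → 5 ε-transitions
  c|(ac)* → 9 ε-transitions
  c|b → 4 ε-transitions
  bb(c|(ac)*)(c|b) → 16 ε-transitions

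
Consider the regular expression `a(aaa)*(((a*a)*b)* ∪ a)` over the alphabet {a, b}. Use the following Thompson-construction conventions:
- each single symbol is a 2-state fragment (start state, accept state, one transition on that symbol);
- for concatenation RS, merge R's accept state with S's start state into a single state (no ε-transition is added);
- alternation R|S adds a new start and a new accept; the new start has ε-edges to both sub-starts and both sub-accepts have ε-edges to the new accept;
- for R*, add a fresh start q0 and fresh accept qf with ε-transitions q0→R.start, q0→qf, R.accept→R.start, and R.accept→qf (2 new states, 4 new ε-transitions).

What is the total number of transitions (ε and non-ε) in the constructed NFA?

Recursing over subexpressions:
Each of the 8 symbol leaves contributes 1 transition (1 symbol, 0 ε).
  aaa : 3 transitions (3 symbol, 0 ε)
  (aaa)* : 7 transitions (3 symbol, 4 ε)
  a* : 5 transitions (1 symbol, 4 ε)
  a*a : 6 transitions (2 symbol, 4 ε)
  (a*a)* : 10 transitions (2 symbol, 8 ε)
  (a*a)*b : 11 transitions (3 symbol, 8 ε)
  ((a*a)*b)* : 15 transitions (3 symbol, 12 ε)
  ((a*a)*b)* ∪ a : 20 transitions (4 symbol, 16 ε)
  a(aaa)*(((a*a)*b)* ∪ a) : 28 transitions (8 symbol, 20 ε)

28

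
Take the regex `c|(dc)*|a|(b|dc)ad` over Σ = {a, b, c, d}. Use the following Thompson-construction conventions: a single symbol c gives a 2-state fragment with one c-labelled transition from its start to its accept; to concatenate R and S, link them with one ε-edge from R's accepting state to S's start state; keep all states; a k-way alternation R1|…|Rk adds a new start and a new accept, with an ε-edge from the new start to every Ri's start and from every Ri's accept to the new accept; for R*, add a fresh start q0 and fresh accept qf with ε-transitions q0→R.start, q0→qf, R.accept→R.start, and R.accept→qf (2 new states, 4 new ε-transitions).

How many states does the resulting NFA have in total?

24

Bottom-up over the parse tree:
Each of the 9 symbol leaves contributes a 2-state fragment.
  dc : 4 states
  (dc)* : 6 states
  dc : 4 states
  b|dc : 8 states
  (b|dc)ad : 12 states
  c|(dc)*|a|(b|dc)ad : 24 states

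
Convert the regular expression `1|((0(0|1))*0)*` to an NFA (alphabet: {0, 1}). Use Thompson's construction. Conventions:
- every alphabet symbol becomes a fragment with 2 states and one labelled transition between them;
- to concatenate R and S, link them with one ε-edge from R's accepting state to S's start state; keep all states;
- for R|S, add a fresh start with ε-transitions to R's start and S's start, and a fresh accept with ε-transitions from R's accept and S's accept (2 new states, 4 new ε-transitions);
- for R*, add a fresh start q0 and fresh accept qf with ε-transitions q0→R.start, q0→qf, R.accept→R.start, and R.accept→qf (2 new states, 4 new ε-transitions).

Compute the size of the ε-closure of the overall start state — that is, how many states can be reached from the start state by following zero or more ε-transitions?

9

Let C(F) = |ε-closure(F.start)| within fragment F, and note whether F accepts ε. Symbol fragments have C = 1 and do not accept ε. Then:
  0|1 → |ε-closure| = 1 + 1 + 1 = 3 (the new accept is not ε-reachable since no branch accepts ε)
  0(0|1) → |ε-closure| equals the left operand's closure size = 1 (its accept is not ε-reachable, so the closure stops there)
  (0(0|1))* → the star's fresh start ε-reaches both the body's start and the fresh accept: |ε-closure| = 2 + 1 = 3
  (0(0|1))*0 → the left operand accepts ε, so the closure extends into the next operand (via the concat ε-link); |ε-closure| = 3 + 1 = 4
  ((0(0|1))*0)* → the star's fresh start ε-reaches both the body's start and the fresh accept: |ε-closure| = 2 + 4 = 6
  1|((0(0|1))*0)* → |ε-closure| = 1 (new start) + (1 + 6) + 1 (new accept, since some branch ε-reaches its own accept) = 9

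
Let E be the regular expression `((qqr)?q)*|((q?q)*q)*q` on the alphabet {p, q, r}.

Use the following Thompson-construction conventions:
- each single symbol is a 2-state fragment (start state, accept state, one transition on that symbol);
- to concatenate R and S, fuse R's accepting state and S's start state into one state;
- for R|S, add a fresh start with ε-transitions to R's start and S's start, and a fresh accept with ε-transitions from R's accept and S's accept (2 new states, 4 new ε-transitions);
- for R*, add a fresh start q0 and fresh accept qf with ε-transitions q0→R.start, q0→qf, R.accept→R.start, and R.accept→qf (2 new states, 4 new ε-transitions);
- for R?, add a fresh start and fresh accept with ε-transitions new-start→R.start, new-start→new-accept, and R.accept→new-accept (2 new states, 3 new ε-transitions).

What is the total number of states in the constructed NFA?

22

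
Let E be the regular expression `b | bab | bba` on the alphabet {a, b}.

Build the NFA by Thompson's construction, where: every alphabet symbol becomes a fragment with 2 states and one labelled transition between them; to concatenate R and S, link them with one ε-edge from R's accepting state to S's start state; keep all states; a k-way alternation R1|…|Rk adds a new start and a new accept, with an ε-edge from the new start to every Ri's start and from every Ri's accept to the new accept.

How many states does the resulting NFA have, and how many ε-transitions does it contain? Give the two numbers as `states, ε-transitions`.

By structural recursion:
Each of the 7 symbol leaves contributes 2 states and 0 ε-transitions.
  bab → 6 states, 2 ε-transitions
  bba → 6 states, 2 ε-transitions
  b | bab | bba → 16 states, 10 ε-transitions

16, 10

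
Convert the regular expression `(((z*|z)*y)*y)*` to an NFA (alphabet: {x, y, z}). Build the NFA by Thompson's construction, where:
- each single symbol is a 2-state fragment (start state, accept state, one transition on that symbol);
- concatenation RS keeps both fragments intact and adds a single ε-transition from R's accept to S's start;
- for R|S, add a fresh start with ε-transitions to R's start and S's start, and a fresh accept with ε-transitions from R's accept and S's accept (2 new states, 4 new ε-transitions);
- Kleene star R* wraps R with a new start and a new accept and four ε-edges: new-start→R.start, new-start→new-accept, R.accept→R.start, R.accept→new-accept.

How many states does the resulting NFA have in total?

18

Per subexpression:
Each of the 4 symbol leaves contributes a 2-state fragment.
  z* = 4 states
  z*|z = 8 states
  (z*|z)* = 10 states
  (z*|z)*y = 12 states
  ((z*|z)*y)* = 14 states
  ((z*|z)*y)*y = 16 states
  (((z*|z)*y)*y)* = 18 states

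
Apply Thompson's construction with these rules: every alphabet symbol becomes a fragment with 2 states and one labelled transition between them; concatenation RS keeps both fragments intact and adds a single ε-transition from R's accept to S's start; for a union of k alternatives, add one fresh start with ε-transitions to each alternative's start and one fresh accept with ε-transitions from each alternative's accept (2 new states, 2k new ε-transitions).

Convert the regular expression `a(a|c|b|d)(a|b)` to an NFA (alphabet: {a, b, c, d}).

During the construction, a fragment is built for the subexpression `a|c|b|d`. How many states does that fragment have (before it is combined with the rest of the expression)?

10

Fragment for `a|c|b|d`:
Each of the 4 symbol leaves contributes a 2-state fragment.
  a|c|b|d : 10 states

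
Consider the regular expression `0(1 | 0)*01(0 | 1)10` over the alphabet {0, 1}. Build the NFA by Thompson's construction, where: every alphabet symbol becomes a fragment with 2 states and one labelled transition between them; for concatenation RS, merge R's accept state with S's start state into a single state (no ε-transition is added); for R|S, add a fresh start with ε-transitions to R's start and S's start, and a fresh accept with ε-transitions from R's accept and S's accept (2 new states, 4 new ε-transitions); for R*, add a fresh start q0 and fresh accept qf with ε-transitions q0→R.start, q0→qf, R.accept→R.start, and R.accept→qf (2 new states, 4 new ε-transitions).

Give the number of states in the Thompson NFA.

Recursing over subexpressions:
Each of the 9 symbol leaves contributes a 2-state fragment.
  1 | 0 — 6 states
  (1 | 0)* — 8 states
  0 | 1 — 6 states
  0(1 | 0)*01(0 | 1)10 — 18 states

18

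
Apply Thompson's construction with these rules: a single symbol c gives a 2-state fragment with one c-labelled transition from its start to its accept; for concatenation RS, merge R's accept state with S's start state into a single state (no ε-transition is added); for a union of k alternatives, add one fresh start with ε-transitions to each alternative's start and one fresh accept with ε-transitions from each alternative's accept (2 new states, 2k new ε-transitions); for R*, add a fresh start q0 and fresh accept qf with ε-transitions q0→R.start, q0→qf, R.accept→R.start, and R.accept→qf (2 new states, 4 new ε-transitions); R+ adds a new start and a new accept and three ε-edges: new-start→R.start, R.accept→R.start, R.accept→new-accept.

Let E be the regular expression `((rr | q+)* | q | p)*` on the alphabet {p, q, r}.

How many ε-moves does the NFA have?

21

Bottom-up over the parse tree:
Each of the 5 symbol leaves contributes 0 ε-transitions.
  rr → 0 ε-transitions
  q+ → 3 ε-transitions
  rr | q+ → 7 ε-transitions
  (rr | q+)* → 11 ε-transitions
  (rr | q+)* | q | p → 17 ε-transitions
  ((rr | q+)* | q | p)* → 21 ε-transitions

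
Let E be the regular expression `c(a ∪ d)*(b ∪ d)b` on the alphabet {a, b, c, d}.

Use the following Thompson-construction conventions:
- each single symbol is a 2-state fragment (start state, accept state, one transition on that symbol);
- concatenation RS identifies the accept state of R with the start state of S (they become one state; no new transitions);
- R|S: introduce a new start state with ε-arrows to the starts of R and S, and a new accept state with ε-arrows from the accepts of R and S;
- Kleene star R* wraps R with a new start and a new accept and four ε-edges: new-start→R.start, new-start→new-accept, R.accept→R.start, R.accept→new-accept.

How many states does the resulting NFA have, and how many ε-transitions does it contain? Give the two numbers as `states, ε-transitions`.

15, 12

Building bottom-up:
Each of the 6 symbol leaves contributes 2 states and 0 ε-transitions.
  a ∪ d → 6 states, 4 ε-transitions
  (a ∪ d)* → 8 states, 8 ε-transitions
  b ∪ d → 6 states, 4 ε-transitions
  c(a ∪ d)*(b ∪ d)b → 15 states, 12 ε-transitions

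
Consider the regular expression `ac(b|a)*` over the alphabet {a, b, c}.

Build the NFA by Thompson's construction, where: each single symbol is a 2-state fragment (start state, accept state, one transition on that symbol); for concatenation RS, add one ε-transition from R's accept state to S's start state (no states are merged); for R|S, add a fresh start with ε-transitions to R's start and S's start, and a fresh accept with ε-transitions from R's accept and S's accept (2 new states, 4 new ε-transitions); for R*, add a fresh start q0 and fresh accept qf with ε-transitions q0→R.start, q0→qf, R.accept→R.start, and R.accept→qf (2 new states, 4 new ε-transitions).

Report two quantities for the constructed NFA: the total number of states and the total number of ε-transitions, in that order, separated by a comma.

Building bottom-up:
Each of the 4 symbol leaves contributes 2 states and 0 ε-transitions.
  b|a = 6 states, 4 ε-transitions
  (b|a)* = 8 states, 8 ε-transitions
  ac(b|a)* = 12 states, 10 ε-transitions

12, 10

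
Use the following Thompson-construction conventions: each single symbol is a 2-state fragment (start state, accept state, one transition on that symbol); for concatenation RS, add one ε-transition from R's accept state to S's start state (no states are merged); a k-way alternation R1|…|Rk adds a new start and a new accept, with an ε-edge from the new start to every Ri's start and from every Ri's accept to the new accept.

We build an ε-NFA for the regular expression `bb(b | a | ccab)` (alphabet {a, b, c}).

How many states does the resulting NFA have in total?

Recursing over subexpressions:
Each of the 8 symbol leaves contributes a 2-state fragment.
  ccab — 8 states
  b | a | ccab — 14 states
  bb(b | a | ccab) — 18 states

18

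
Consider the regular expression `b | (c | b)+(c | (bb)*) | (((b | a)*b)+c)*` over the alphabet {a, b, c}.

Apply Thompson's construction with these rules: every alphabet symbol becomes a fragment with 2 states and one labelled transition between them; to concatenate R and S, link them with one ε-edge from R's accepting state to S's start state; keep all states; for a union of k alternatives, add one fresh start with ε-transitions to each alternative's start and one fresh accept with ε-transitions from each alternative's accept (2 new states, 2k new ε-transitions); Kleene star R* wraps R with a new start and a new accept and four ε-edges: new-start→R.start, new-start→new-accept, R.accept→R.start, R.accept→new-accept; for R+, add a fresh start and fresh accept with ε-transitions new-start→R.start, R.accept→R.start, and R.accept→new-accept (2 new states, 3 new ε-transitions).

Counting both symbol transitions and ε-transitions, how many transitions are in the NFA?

50

Bottom-up over the parse tree:
Each of the 10 symbol leaves contributes 1 transition (1 symbol, 0 ε).
  c | b — 6 transitions (2 symbol, 4 ε)
  (c | b)+ — 9 transitions (2 symbol, 7 ε)
  bb — 3 transitions (2 symbol, 1 ε)
  (bb)* — 7 transitions (2 symbol, 5 ε)
  c | (bb)* — 12 transitions (3 symbol, 9 ε)
  (c | b)+(c | (bb)*) — 22 transitions (5 symbol, 17 ε)
  b | a — 6 transitions (2 symbol, 4 ε)
  (b | a)* — 10 transitions (2 symbol, 8 ε)
  (b | a)*b — 12 transitions (3 symbol, 9 ε)
  ((b | a)*b)+ — 15 transitions (3 symbol, 12 ε)
  ((b | a)*b)+c — 17 transitions (4 symbol, 13 ε)
  (((b | a)*b)+c)* — 21 transitions (4 symbol, 17 ε)
  b | (c | b)+(c | (bb)*) | (((b | a)*b)+c)* — 50 transitions (10 symbol, 40 ε)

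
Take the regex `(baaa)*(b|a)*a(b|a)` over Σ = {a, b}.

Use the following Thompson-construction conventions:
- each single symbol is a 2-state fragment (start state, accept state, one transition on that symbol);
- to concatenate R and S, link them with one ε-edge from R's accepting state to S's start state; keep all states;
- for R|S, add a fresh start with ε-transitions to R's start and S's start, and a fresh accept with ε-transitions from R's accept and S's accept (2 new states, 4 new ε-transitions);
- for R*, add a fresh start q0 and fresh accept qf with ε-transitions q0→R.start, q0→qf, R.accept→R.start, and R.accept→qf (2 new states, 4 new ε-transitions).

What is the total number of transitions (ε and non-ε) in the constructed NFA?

Bottom-up over the parse tree:
Each of the 9 symbol leaves contributes 1 transition (1 symbol, 0 ε).
  baaa — 7 transitions (4 symbol, 3 ε)
  (baaa)* — 11 transitions (4 symbol, 7 ε)
  b|a — 6 transitions (2 symbol, 4 ε)
  (b|a)* — 10 transitions (2 symbol, 8 ε)
  b|a — 6 transitions (2 symbol, 4 ε)
  (baaa)*(b|a)*a(b|a) — 31 transitions (9 symbol, 22 ε)

31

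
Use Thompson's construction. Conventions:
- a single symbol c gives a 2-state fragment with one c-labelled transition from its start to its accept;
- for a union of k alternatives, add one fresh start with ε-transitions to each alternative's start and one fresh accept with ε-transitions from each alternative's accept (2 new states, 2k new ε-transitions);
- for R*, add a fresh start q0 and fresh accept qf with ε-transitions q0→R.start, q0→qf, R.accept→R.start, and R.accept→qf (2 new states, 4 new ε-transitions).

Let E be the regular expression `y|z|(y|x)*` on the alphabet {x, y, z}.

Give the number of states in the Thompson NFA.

14

By structural recursion:
Each of the 4 symbol leaves contributes a 2-state fragment.
  y|x → 6 states
  (y|x)* → 8 states
  y|z|(y|x)* → 14 states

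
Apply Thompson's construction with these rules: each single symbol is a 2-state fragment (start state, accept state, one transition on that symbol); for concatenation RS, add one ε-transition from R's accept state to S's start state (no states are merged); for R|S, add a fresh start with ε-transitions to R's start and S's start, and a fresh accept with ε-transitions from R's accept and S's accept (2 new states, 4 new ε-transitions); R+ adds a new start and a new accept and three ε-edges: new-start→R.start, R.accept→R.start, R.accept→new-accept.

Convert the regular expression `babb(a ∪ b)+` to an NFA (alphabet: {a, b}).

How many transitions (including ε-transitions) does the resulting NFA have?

17

Bottom-up over the parse tree:
Each of the 6 symbol leaves contributes 1 transition (1 symbol, 0 ε).
  a ∪ b → 6 transitions (2 symbol, 4 ε)
  (a ∪ b)+ → 9 transitions (2 symbol, 7 ε)
  babb(a ∪ b)+ → 17 transitions (6 symbol, 11 ε)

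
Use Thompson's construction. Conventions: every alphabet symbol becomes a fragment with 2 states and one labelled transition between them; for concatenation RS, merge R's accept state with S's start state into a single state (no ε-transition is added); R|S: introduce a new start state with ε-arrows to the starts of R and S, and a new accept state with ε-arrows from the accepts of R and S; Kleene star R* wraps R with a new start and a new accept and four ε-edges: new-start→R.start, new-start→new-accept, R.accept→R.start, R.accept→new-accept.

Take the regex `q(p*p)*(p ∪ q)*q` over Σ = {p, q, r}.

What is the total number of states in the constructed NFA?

Recursing over subexpressions:
Each of the 6 symbol leaves contributes a 2-state fragment.
  p* → 4 states
  p*p → 5 states
  (p*p)* → 7 states
  p ∪ q → 6 states
  (p ∪ q)* → 8 states
  q(p*p)*(p ∪ q)*q → 16 states

16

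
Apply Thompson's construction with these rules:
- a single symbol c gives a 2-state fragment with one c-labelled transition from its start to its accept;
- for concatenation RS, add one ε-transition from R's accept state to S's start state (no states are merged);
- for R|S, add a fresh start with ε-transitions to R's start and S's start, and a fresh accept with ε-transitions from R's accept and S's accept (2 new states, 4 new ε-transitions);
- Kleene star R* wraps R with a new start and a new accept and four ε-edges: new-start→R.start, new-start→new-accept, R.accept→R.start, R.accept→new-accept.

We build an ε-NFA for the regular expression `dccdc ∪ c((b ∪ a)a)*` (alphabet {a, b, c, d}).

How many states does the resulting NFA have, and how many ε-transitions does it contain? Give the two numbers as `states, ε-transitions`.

Per subexpression:
Each of the 9 symbol leaves contributes 2 states and 0 ε-transitions.
  dccdc = 10 states, 4 ε-transitions
  b ∪ a = 6 states, 4 ε-transitions
  (b ∪ a)a = 8 states, 5 ε-transitions
  ((b ∪ a)a)* = 10 states, 9 ε-transitions
  c((b ∪ a)a)* = 12 states, 10 ε-transitions
  dccdc ∪ c((b ∪ a)a)* = 24 states, 18 ε-transitions

24, 18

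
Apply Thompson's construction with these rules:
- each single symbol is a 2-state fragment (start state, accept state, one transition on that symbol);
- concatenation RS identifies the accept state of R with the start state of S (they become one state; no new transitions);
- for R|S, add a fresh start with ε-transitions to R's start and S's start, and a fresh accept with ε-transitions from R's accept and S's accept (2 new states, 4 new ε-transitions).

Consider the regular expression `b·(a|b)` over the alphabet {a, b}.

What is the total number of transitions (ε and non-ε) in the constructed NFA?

By structural recursion:
Each of the 3 symbol leaves contributes 1 transition (1 symbol, 0 ε).
  a|b = 6 transitions (2 symbol, 4 ε)
  b·(a|b) = 7 transitions (3 symbol, 4 ε)

7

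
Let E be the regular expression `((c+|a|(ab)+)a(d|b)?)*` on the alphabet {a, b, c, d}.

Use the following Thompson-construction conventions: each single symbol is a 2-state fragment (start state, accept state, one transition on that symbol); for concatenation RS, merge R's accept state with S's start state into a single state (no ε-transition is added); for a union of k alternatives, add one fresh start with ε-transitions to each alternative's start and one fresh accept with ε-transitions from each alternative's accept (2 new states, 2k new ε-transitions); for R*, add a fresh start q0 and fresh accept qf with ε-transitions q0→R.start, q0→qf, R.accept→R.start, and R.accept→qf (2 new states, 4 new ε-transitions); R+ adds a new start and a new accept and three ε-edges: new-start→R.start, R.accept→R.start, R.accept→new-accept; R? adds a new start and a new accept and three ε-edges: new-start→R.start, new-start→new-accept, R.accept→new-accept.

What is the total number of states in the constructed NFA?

Per subexpression:
Each of the 7 symbol leaves contributes a 2-state fragment.
  c+ : 4 states
  ab : 3 states
  (ab)+ : 5 states
  c+|a|(ab)+ : 13 states
  d|b : 6 states
  (d|b)? : 8 states
  (c+|a|(ab)+)a(d|b)? : 21 states
  ((c+|a|(ab)+)a(d|b)?)* : 23 states

23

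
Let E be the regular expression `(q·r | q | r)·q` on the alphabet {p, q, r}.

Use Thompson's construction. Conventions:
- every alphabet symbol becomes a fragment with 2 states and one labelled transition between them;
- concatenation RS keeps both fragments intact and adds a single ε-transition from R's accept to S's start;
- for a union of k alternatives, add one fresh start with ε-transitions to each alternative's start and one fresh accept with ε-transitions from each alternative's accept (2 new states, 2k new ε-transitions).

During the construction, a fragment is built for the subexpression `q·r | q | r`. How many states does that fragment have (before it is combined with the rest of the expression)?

10

Fragment for `q·r | q | r`:
Each of the 4 symbol leaves contributes a 2-state fragment.
  q·r = 4 states
  q·r | q | r = 10 states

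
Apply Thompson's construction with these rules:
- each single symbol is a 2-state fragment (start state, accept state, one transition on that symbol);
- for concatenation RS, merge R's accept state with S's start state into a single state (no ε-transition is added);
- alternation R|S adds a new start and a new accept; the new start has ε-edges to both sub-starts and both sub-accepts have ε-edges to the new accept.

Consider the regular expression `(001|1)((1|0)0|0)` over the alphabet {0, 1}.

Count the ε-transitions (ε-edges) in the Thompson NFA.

Building bottom-up:
Each of the 8 symbol leaves contributes 0 ε-transitions.
  001 = 0 ε-transitions
  001|1 = 4 ε-transitions
  1|0 = 4 ε-transitions
  (1|0)0 = 4 ε-transitions
  (1|0)0|0 = 8 ε-transitions
  (001|1)((1|0)0|0) = 12 ε-transitions

12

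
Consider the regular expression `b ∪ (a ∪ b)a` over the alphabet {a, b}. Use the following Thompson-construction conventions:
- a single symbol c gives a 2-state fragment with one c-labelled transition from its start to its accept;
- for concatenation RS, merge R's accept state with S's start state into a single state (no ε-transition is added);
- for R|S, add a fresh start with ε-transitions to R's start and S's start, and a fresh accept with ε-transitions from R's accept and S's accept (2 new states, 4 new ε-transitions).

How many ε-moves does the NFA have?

8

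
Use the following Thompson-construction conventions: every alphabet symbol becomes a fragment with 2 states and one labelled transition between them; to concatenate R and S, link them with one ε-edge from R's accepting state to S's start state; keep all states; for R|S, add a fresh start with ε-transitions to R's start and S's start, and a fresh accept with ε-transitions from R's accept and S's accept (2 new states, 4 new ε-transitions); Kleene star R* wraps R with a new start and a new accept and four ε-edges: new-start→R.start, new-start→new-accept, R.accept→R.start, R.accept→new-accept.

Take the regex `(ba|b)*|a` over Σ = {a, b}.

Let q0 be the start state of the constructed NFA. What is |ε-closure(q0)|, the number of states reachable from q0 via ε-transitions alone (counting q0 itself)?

8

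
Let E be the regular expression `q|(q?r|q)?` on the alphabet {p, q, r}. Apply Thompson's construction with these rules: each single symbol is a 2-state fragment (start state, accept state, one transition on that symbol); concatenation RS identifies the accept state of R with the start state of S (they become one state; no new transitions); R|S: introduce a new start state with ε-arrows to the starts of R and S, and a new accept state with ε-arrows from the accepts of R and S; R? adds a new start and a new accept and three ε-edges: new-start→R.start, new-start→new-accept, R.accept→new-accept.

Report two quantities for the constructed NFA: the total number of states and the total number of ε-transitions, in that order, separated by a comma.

15, 14

By structural recursion:
Each of the 4 symbol leaves contributes 2 states and 0 ε-transitions.
  q? : 4 states, 3 ε-transitions
  q?r : 5 states, 3 ε-transitions
  q?r|q : 9 states, 7 ε-transitions
  (q?r|q)? : 11 states, 10 ε-transitions
  q|(q?r|q)? : 15 states, 14 ε-transitions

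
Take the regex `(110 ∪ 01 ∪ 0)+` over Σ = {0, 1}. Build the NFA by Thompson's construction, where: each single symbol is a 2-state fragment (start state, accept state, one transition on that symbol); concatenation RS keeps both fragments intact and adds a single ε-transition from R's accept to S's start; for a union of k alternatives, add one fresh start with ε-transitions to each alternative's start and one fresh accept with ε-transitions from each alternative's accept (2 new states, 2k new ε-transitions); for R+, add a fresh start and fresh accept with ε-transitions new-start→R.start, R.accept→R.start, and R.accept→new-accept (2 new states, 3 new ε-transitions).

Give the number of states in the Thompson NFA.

16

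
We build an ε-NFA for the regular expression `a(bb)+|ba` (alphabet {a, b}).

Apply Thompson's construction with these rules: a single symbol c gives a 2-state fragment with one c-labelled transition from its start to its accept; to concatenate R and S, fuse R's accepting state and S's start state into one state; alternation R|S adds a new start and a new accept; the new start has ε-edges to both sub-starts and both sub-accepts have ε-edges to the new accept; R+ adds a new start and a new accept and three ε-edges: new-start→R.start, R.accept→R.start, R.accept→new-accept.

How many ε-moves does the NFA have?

Per subexpression:
Each of the 5 symbol leaves contributes 0 ε-transitions.
  bb = 0 ε-transitions
  (bb)+ = 3 ε-transitions
  a(bb)+ = 3 ε-transitions
  ba = 0 ε-transitions
  a(bb)+|ba = 7 ε-transitions

7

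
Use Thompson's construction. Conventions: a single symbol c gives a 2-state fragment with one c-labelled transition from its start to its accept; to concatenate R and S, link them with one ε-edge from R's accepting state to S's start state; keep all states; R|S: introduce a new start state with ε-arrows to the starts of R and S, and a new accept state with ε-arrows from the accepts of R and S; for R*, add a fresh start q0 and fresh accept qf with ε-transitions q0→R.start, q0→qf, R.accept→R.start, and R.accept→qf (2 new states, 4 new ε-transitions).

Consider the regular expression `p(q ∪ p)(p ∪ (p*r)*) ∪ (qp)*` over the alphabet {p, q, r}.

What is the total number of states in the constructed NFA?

28

Bottom-up over the parse tree:
Each of the 8 symbol leaves contributes a 2-state fragment.
  q ∪ p = 6 states
  p* = 4 states
  p*r = 6 states
  (p*r)* = 8 states
  p ∪ (p*r)* = 12 states
  p(q ∪ p)(p ∪ (p*r)*) = 20 states
  qp = 4 states
  (qp)* = 6 states
  p(q ∪ p)(p ∪ (p*r)*) ∪ (qp)* = 28 states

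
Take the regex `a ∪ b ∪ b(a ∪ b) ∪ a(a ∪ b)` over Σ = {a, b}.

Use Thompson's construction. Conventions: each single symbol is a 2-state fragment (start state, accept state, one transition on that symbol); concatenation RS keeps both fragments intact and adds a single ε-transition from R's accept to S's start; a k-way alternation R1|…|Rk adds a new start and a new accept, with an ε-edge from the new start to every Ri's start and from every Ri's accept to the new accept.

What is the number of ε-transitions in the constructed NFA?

18

By structural recursion:
Each of the 8 symbol leaves contributes 0 ε-transitions.
  a ∪ b — 4 ε-transitions
  b(a ∪ b) — 5 ε-transitions
  a ∪ b — 4 ε-transitions
  a(a ∪ b) — 5 ε-transitions
  a ∪ b ∪ b(a ∪ b) ∪ a(a ∪ b) — 18 ε-transitions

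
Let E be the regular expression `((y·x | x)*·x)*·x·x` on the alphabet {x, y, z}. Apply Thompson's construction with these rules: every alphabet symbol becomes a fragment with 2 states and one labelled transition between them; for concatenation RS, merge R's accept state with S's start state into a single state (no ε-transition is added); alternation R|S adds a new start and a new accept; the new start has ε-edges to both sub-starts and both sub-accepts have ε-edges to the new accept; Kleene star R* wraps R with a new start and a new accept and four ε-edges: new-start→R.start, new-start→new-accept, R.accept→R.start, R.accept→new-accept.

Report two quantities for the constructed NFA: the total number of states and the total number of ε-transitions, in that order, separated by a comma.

14, 12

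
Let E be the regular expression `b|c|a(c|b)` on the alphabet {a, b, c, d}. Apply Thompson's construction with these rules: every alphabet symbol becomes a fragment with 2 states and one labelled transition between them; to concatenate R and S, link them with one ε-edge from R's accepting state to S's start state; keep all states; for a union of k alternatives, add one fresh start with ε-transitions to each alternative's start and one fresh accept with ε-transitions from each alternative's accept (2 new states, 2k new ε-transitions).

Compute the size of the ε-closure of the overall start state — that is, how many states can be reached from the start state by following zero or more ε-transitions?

4

Compute the ε-closure size of each fragment's start state recursively; a symbol fragment's start has no outgoing ε-edge, so its closure is just itself (size 1).
  c|b : |ε-closure| = 1 + 1 + 1 = 3 (the new accept is not ε-reachable since no branch accepts ε)
  a(c|b) : |ε-closure| equals the left operand's closure size = 1 (its accept is not ε-reachable, so the closure stops there)
  b|c|a(c|b) : |ε-closure| = 1 + 1 + 1 + 1 = 4 (the new accept is not ε-reachable since no branch accepts ε)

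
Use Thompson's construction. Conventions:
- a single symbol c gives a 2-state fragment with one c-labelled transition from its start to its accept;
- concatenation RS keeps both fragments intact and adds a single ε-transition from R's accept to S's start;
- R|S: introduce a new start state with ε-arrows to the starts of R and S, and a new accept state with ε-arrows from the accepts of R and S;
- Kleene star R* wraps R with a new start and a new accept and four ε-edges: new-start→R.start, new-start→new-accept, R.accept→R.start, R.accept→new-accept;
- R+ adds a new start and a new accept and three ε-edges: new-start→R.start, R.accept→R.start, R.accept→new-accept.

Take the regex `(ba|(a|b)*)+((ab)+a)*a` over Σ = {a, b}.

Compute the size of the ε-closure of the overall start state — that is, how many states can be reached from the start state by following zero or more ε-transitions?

Work bottom-up. For each fragment F, track |ε-closure(F.start)| and whether F's accept lies in that closure (i.e. whether F accepts ε). A single-symbol fragment has closure size 1 and does not accept ε.
  ba → same as the first factor's closure: |closure| = 1
  a|b → |closure| = 1 + 1 + 1 = 3 (the new accept is not ε-reachable since no branch accepts ε)
  (a|b)* → the star's fresh start ε-reaches both the body's start and the fresh accept: |closure| = 2 + 3 = 5
  ba|(a|b)* → |closure| = 1 (new start) + (1 + 5) + 1 (new accept, since some branch ε-reaches its own accept) = 8
  (ba|(a|b)*)+ → new start ε-reaches the body's start; the body's accept is ε-reachable, so the new accept is too: |closure| = 1 + 8 + 1 = 10
  ab → |closure| equals the left operand's closure size = 1 (its accept is not ε-reachable, so the closure stops there)
  (ab)+ → |closure| = 1 + 1 = 2 (the body doesn't accept ε, so the new accept is not reached)
  (ab)+a → same as the first factor's closure: |closure| = 2
  ((ab)+a)* → new start has ε-edges to the inner start and to the new accept, so |closure| = 2 + 2 = 4
  (ba|(a|b)*)+((ab)+a)*a → |closure| = 10 + 4 + 1 = 15 (closure spills across the concat boundary because the left factor accepts ε)

15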